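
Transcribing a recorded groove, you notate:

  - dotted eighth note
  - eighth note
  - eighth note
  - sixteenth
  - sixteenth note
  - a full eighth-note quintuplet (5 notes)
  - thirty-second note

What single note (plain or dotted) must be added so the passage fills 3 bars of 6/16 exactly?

3 bars of 6/16 = 36 thirty-second notes.
In thirty-second notes: dotted eighth note = 6; eighth note = 4; eighth note = 4; sixteenth = 2; sixteenth note = 2; a full eighth-note quintuplet (5 notes) (five quintuplet eighths span one half) = 16; thirty-second note = 1.
Adding: 6 + 4 + 4 + 2 + 2 + 16 + 1 = 35.
Remaining: 36 − 35 = 1 thirty-second note, which is a thirty-second note.

thirty-second note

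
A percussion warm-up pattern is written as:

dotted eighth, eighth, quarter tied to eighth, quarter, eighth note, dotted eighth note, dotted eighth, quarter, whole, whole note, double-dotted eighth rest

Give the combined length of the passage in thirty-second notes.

125

In thirty-second notes: dotted eighth = 6; eighth = 4; quarter tied to eighth (quarter + eighth) = 12; quarter = 8; eighth note = 4; dotted eighth note = 6; dotted eighth = 6; quarter = 8; whole = 32; whole note = 32; double-dotted eighth rest = 7.
Altogether 6 + 4 + 12 + 8 + 4 + 6 + 6 + 8 + 32 + 32 + 7 = 125 thirty-second notes.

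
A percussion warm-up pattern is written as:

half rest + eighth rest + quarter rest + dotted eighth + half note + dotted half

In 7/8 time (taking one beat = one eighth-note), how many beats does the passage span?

One eighth-note beat = 2 sixteenth notes.
Working in sixteenth notes: half rest = 8; eighth rest = 2; quarter rest = 4; dotted eighth = 3; half note = 8; dotted half = 12.
Adding: 8 + 2 + 4 + 3 + 8 + 12 = 37.
37 ÷ 2 = 18.5 beats.

18.5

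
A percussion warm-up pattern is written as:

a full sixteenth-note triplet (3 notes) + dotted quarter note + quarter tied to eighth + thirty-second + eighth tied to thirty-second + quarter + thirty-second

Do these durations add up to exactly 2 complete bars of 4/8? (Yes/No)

One bar of 4/8 = 16 thirty-second notes, so 2 bars = 32.
In thirty-second notes: a full sixteenth-note triplet (3 notes) (three triplet sixteenths span one eighth) = 4; dotted quarter note = 12; quarter tied to eighth (quarter + eighth) = 12; thirty-second = 1; eighth tied to thirty-second (eighth + thirty-second) = 5; quarter = 8; thirty-second = 1.
Sum: 4 + 12 + 12 + 1 + 5 + 8 + 1 = 43.
43 exceeds 32, so the answer is No.

No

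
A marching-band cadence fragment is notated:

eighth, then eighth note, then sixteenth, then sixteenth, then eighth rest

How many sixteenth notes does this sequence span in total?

8

Convert each value to sixteenth notes: eighth = 2; eighth note = 2; sixteenth = 1; sixteenth = 1; eighth rest = 2.
Altogether 2 + 2 + 1 + 1 + 2 = 8 sixteenth notes.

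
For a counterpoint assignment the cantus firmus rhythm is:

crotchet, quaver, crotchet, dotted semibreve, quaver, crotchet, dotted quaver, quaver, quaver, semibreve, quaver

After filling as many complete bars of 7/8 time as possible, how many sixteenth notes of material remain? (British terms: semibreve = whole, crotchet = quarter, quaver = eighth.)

One bar of 7/8 = 14 sixteenth notes.
In sixteenth notes: crotchet = 4; quaver = 2; crotchet = 4; dotted semibreve = 24; quaver = 2; crotchet = 4; dotted quaver = 3; quaver = 2; quaver = 2; semibreve = 16; quaver = 2.
Total: 4 + 2 + 4 + 24 + 2 + 4 + 3 + 2 + 2 + 16 + 2 = 65.
65 ÷ 14 = 4 complete bars with 9 sixteenth notes remaining.

9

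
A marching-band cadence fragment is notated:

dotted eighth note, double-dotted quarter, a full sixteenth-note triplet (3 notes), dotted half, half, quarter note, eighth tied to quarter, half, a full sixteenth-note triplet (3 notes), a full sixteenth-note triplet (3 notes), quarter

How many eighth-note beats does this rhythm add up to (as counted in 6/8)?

29

One eighth-note beat = 2 sixteenth notes.
Working in sixteenth notes: dotted eighth note = 3; double-dotted quarter = 7; a full sixteenth-note triplet (3 notes) (three triplet sixteenths span one eighth) = 2; dotted half = 12; half = 8; quarter note = 4; eighth tied to quarter (eighth + quarter) = 6; half = 8; a full sixteenth-note triplet (3 notes) (three triplet sixteenths span one eighth) = 2; a full sixteenth-note triplet (3 notes) (three triplet sixteenths span one eighth) = 2; quarter = 4.
Total: 3 + 7 + 2 + 12 + 8 + 4 + 6 + 8 + 2 + 2 + 4 = 58.
58 ÷ 2 = 29 beats.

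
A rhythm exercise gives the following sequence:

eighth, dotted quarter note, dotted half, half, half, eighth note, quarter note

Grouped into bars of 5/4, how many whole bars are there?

One bar of 5/4 = 10 eighth notes.
Each duration in eighth notes: eighth = 1; dotted quarter note = 3; dotted half = 6; half = 4; half = 4; eighth note = 1; quarter note = 2.
Total: 1 + 3 + 6 + 4 + 4 + 1 + 2 = 21.
21 ÷ 10 = 2 complete bars with 1 left over.

2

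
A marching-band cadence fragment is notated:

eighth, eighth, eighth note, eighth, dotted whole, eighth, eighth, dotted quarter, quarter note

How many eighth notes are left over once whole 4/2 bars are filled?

One bar of 4/2 = 16 eighth notes.
Working in eighth notes: eighth = 1; eighth = 1; eighth note = 1; eighth = 1; dotted whole = 12; eighth = 1; eighth = 1; dotted quarter = 3; quarter note = 2.
Adding: 1 + 1 + 1 + 1 + 12 + 1 + 1 + 3 + 2 = 23.
23 ÷ 16 = 1 complete bar with 7 eighth notes remaining.

7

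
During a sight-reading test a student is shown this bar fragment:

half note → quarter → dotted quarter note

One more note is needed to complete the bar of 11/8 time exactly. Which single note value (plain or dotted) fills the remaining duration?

The bar of 11/8 = 11 eighth notes.
Express everything in eighth notes: half note = 4; quarter = 2; dotted quarter note = 3.
Sum: 4 + 2 + 3 = 9.
Remaining: 11 − 9 = 2 eighth notes, which is a quarter note.

quarter note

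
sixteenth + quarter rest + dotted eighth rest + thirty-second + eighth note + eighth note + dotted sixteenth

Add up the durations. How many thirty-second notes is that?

28

Convert each value to thirty-second notes: sixteenth = 2; quarter rest = 8; dotted eighth rest = 6; thirty-second = 1; eighth note = 4; eighth note = 4; dotted sixteenth = 3.
Sum: 2 + 8 + 6 + 1 + 4 + 4 + 3 = 28 thirty-second notes.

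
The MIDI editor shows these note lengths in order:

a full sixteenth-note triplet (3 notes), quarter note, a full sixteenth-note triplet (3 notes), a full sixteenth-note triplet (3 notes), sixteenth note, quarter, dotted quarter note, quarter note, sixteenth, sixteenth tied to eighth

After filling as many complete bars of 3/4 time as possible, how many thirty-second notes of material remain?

One bar of 3/4 = 12 sixteenth notes.
Each duration in sixteenth notes: a full sixteenth-note triplet (3 notes) (three triplet sixteenths span one eighth) = 2; quarter note = 4; a full sixteenth-note triplet (3 notes) (three triplet sixteenths span one eighth) = 2; a full sixteenth-note triplet (3 notes) (three triplet sixteenths span one eighth) = 2; sixteenth note = 1; quarter = 4; dotted quarter note = 6; quarter note = 4; sixteenth = 1; sixteenth tied to eighth (sixteenth + eighth) = 3.
Total: 2 + 4 + 2 + 2 + 1 + 4 + 6 + 4 + 1 + 3 = 29.
29 ÷ 12 = 2 complete bars with 5 sixteenth notes remaining = 10 thirty-second notes.

10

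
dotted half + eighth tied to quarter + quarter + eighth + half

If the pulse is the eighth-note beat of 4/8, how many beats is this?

One eighth-note beat = 2 sixteenth notes.
Working in sixteenth notes: dotted half = 12; eighth tied to quarter (eighth + quarter) = 6; quarter = 4; eighth = 2; half = 8.
Altogether 12 + 6 + 4 + 2 + 8 = 32.
32 ÷ 2 = 16 beats.

16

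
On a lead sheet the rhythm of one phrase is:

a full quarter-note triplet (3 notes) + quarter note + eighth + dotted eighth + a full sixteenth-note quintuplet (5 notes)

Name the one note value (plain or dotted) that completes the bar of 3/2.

dotted eighth note

The bar of 3/2 = 24 sixteenth notes.
Convert each value to sixteenth notes: a full quarter-note triplet (3 notes) (three triplet quarters span one half) = 8; quarter note = 4; eighth = 2; dotted eighth = 3; a full sixteenth-note quintuplet (5 notes) (five quintuplet sixteenths span one quarter) = 4.
Total: 8 + 4 + 2 + 3 + 4 = 21.
Remaining: 24 − 21 = 3 sixteenth notes, which is a dotted eighth note.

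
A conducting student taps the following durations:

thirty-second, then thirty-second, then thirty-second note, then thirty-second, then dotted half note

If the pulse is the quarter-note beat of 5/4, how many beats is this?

One quarter-note beat = 8 thirty-second notes.
In thirty-second notes: thirty-second = 1; thirty-second = 1; thirty-second note = 1; thirty-second = 1; dotted half note = 24.
Sum: 1 + 1 + 1 + 1 + 24 = 28.
28 ÷ 8 = 3.5 beats.

3.5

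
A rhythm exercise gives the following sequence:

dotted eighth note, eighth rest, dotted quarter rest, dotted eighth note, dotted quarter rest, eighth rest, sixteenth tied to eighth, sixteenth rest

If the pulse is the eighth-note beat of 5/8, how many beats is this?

13

One eighth-note beat = 2 sixteenth notes.
Express everything in sixteenth notes: dotted eighth note = 3; eighth rest = 2; dotted quarter rest = 6; dotted eighth note = 3; dotted quarter rest = 6; eighth rest = 2; sixteenth tied to eighth (sixteenth + eighth) = 3; sixteenth rest = 1.
Sum: 3 + 2 + 6 + 3 + 6 + 2 + 3 + 1 = 26.
26 ÷ 2 = 13 beats.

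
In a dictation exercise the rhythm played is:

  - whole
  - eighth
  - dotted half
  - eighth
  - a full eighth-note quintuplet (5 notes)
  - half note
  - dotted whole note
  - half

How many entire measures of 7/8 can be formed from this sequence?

5

One bar of 7/8 = 7 eighth notes.
Working in eighth notes: whole = 8; eighth = 1; dotted half = 6; eighth = 1; a full eighth-note quintuplet (5 notes) (five quintuplet eighths span one half) = 4; half note = 4; dotted whole note = 12; half = 4.
Altogether 8 + 1 + 6 + 1 + 4 + 4 + 12 + 4 = 40.
40 ÷ 7 = 5 complete bars with 5 left over.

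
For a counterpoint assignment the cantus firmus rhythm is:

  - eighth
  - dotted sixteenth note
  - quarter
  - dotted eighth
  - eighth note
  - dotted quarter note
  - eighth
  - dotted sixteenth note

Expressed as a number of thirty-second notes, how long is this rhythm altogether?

Convert each value to thirty-second notes: eighth = 4; dotted sixteenth note = 3; quarter = 8; dotted eighth = 6; eighth note = 4; dotted quarter note = 12; eighth = 4; dotted sixteenth note = 3.
Sum: 4 + 3 + 8 + 6 + 4 + 12 + 4 + 3 = 44 thirty-second notes.

44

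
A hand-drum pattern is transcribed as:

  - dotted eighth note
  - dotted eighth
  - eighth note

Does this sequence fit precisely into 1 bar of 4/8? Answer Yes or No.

One bar of 4/8 = 8 sixteenth notes.
Working in sixteenth notes: dotted eighth note = 3; dotted eighth = 3; eighth note = 2.
Sum: 3 + 3 + 2 = 8.
8 equals 8, so the answer is Yes.

Yes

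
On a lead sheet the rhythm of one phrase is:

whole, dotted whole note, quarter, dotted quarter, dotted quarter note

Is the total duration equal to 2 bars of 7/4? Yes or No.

One bar of 7/4 = 14 eighth notes, so 2 bars = 28.
Each duration in eighth notes: whole = 8; dotted whole note = 12; quarter = 2; dotted quarter = 3; dotted quarter note = 3.
Total: 8 + 12 + 2 + 3 + 3 = 28.
28 equals 28, so the answer is Yes.

Yes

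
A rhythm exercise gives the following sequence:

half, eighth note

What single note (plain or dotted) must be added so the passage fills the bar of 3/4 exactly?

The bar of 3/4 = 6 eighth notes.
Express everything in eighth notes: half = 4; eighth note = 1.
Adding: 4 + 1 = 5.
Remaining: 6 − 5 = 1 eighth note, which is a eighth note.

eighth note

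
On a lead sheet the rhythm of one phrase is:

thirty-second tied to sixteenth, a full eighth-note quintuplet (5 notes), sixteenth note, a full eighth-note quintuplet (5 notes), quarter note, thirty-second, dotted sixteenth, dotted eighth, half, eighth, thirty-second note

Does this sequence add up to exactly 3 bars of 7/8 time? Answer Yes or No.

No

One bar of 7/8 = 28 thirty-second notes, so 3 bars = 84.
Convert each value to thirty-second notes: thirty-second tied to sixteenth (thirty-second + sixteenth) = 3; a full eighth-note quintuplet (5 notes) (five quintuplet eighths span one half) = 16; sixteenth note = 2; a full eighth-note quintuplet (5 notes) (five quintuplet eighths span one half) = 16; quarter note = 8; thirty-second = 1; dotted sixteenth = 3; dotted eighth = 6; half = 16; eighth = 4; thirty-second note = 1.
Sum: 3 + 16 + 2 + 16 + 8 + 1 + 3 + 6 + 16 + 4 + 1 = 76.
76 falls short of 84, so the answer is No.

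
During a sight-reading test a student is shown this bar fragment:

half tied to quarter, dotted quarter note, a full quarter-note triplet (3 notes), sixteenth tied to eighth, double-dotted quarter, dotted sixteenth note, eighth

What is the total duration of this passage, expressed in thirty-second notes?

Express everything in thirty-second notes: half tied to quarter (half + quarter) = 24; dotted quarter note = 12; a full quarter-note triplet (3 notes) (three triplet quarters span one half) = 16; sixteenth tied to eighth (sixteenth + eighth) = 6; double-dotted quarter = 14; dotted sixteenth note = 3; eighth = 4.
Adding: 24 + 12 + 16 + 6 + 14 + 3 + 4 = 79 thirty-second notes.

79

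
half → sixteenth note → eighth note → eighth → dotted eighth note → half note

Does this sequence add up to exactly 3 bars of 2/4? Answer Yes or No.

One bar of 2/4 = 8 sixteenth notes, so 3 bars = 24.
Convert each value to sixteenth notes: half = 8; sixteenth note = 1; eighth note = 2; eighth = 2; dotted eighth note = 3; half note = 8.
Adding: 8 + 1 + 2 + 2 + 3 + 8 = 24.
24 equals 24, so the answer is Yes.

Yes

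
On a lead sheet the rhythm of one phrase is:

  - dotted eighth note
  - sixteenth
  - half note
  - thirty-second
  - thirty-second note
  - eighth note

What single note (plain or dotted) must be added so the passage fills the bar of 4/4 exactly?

The bar of 4/4 = 32 thirty-second notes.
In thirty-second notes: dotted eighth note = 6; sixteenth = 2; half note = 16; thirty-second = 1; thirty-second note = 1; eighth note = 4.
Adding: 6 + 2 + 16 + 1 + 1 + 4 = 30.
Remaining: 32 − 30 = 2 thirty-second notes, which is a sixteenth note.

sixteenth note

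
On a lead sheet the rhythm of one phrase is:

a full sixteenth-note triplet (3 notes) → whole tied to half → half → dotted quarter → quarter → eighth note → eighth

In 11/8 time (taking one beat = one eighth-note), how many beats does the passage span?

24

One eighth-note beat = 2 sixteenth notes.
Convert each value to sixteenth notes: a full sixteenth-note triplet (3 notes) (three triplet sixteenths span one eighth) = 2; whole tied to half (whole + half) = 24; half = 8; dotted quarter = 6; quarter = 4; eighth note = 2; eighth = 2.
Total: 2 + 24 + 8 + 6 + 4 + 2 + 2 = 48.
48 ÷ 2 = 24 beats.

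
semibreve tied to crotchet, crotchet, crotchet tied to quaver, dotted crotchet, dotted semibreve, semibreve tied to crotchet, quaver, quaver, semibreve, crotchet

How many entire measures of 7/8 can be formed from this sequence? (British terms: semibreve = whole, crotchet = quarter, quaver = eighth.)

One bar of 7/8 = 7 eighth notes.
Convert each value to eighth notes: semibreve tied to crotchet (semibreve + crotchet) = 10; crotchet = 2; crotchet tied to quaver (crotchet + quaver) = 3; dotted crotchet = 3; dotted semibreve = 12; semibreve tied to crotchet (semibreve + crotchet) = 10; quaver = 1; quaver = 1; semibreve = 8; crotchet = 2.
Altogether 10 + 2 + 3 + 3 + 12 + 10 + 1 + 1 + 8 + 2 = 52.
52 ÷ 7 = 7 complete bars with 3 left over.

7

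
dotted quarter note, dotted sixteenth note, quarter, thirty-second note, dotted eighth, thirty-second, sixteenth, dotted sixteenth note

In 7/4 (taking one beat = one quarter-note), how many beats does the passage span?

4.5

One quarter-note beat = 8 thirty-second notes.
Express everything in thirty-second notes: dotted quarter note = 12; dotted sixteenth note = 3; quarter = 8; thirty-second note = 1; dotted eighth = 6; thirty-second = 1; sixteenth = 2; dotted sixteenth note = 3.
Adding: 12 + 3 + 8 + 1 + 6 + 1 + 2 + 3 = 36.
36 ÷ 8 = 4.5 beats.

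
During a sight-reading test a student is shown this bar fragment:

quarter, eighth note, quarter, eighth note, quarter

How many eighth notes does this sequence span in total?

8

Each duration in eighth notes: quarter = 2; eighth note = 1; quarter = 2; eighth note = 1; quarter = 2.
Total: 2 + 1 + 2 + 1 + 2 = 8 eighth notes.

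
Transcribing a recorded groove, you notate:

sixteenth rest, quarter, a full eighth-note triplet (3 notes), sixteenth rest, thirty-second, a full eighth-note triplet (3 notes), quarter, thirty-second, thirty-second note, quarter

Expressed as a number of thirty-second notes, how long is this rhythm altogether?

47

Express everything in thirty-second notes: sixteenth rest = 2; quarter = 8; a full eighth-note triplet (3 notes) (three triplet eighths span one quarter) = 8; sixteenth rest = 2; thirty-second = 1; a full eighth-note triplet (3 notes) (three triplet eighths span one quarter) = 8; quarter = 8; thirty-second = 1; thirty-second note = 1; quarter = 8.
Altogether 2 + 8 + 8 + 2 + 1 + 8 + 8 + 1 + 1 + 8 = 47 thirty-second notes.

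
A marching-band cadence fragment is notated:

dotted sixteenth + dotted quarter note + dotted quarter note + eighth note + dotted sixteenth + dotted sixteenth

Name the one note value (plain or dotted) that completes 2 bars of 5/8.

dotted sixteenth note

2 bars of 5/8 = 40 thirty-second notes.
Convert each value to thirty-second notes: dotted sixteenth = 3; dotted quarter note = 12; dotted quarter note = 12; eighth note = 4; dotted sixteenth = 3; dotted sixteenth = 3.
Altogether 3 + 12 + 12 + 4 + 3 + 3 = 37.
Remaining: 40 − 37 = 3 thirty-second notes, which is a dotted sixteenth note.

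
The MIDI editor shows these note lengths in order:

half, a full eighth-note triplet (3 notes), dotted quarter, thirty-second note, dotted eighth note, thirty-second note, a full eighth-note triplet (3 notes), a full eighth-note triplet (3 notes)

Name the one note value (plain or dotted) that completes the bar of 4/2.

The bar of 4/2 = 64 thirty-second notes.
Express everything in thirty-second notes: half = 16; a full eighth-note triplet (3 notes) (three triplet eighths span one quarter) = 8; dotted quarter = 12; thirty-second note = 1; dotted eighth note = 6; thirty-second note = 1; a full eighth-note triplet (3 notes) (three triplet eighths span one quarter) = 8; a full eighth-note triplet (3 notes) (three triplet eighths span one quarter) = 8.
Total: 16 + 8 + 12 + 1 + 6 + 1 + 8 + 8 = 60.
Remaining: 64 − 60 = 4 thirty-second notes, which is a eighth note.

eighth note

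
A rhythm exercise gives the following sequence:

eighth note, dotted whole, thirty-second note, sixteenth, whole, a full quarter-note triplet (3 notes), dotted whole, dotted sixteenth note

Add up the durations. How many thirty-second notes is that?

154

Express everything in thirty-second notes: eighth note = 4; dotted whole = 48; thirty-second note = 1; sixteenth = 2; whole = 32; a full quarter-note triplet (3 notes) (three triplet quarters span one half) = 16; dotted whole = 48; dotted sixteenth note = 3.
Adding: 4 + 48 + 1 + 2 + 32 + 16 + 48 + 3 = 154 thirty-second notes.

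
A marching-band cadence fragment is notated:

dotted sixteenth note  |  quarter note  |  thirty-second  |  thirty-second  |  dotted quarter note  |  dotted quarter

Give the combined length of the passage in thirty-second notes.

37

Express everything in thirty-second notes: dotted sixteenth note = 3; quarter note = 8; thirty-second = 1; thirty-second = 1; dotted quarter note = 12; dotted quarter = 12.
Sum: 3 + 8 + 1 + 1 + 12 + 12 = 37 thirty-second notes.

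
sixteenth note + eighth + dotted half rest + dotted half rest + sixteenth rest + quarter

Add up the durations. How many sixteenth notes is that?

32

Express everything in sixteenth notes: sixteenth note = 1; eighth = 2; dotted half rest = 12; dotted half rest = 12; sixteenth rest = 1; quarter = 4.
Sum: 1 + 2 + 12 + 12 + 1 + 4 = 32 sixteenth notes.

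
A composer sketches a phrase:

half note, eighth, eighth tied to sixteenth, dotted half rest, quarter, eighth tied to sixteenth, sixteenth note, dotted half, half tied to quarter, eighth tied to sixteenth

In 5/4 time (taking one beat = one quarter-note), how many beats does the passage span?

15

One quarter-note beat = 4 sixteenth notes.
Convert each value to sixteenth notes: half note = 8; eighth = 2; eighth tied to sixteenth (eighth + sixteenth) = 3; dotted half rest = 12; quarter = 4; eighth tied to sixteenth (eighth + sixteenth) = 3; sixteenth note = 1; dotted half = 12; half tied to quarter (half + quarter) = 12; eighth tied to sixteenth (eighth + sixteenth) = 3.
Total: 8 + 2 + 3 + 12 + 4 + 3 + 1 + 12 + 12 + 3 = 60.
60 ÷ 4 = 15 beats.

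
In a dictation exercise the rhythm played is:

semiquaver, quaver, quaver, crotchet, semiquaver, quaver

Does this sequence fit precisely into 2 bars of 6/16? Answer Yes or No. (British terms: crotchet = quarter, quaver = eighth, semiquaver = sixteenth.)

One bar of 6/16 = 6 sixteenth notes, so 2 bars = 12.
Convert each value to sixteenth notes: semiquaver = 1; quaver = 2; quaver = 2; crotchet = 4; semiquaver = 1; quaver = 2.
Adding: 1 + 2 + 2 + 4 + 1 + 2 = 12.
12 equals 12, so the answer is Yes.

Yes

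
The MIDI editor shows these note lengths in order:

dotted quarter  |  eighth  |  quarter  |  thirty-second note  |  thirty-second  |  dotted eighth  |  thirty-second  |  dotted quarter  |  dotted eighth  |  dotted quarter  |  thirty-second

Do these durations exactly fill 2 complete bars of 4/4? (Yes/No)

Yes

One bar of 4/4 = 32 thirty-second notes, so 2 bars = 64.
In thirty-second notes: dotted quarter = 12; eighth = 4; quarter = 8; thirty-second note = 1; thirty-second = 1; dotted eighth = 6; thirty-second = 1; dotted quarter = 12; dotted eighth = 6; dotted quarter = 12; thirty-second = 1.
Adding: 12 + 4 + 8 + 1 + 1 + 6 + 1 + 12 + 6 + 12 + 1 = 64.
64 equals 64, so the answer is Yes.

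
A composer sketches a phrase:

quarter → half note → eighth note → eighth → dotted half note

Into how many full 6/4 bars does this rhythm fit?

1

One bar of 6/4 = 12 eighth notes.
Convert each value to eighth notes: quarter = 2; half note = 4; eighth note = 1; eighth = 1; dotted half note = 6.
Sum: 2 + 4 + 1 + 1 + 6 = 14.
14 ÷ 12 = 1 complete bar with 2 left over.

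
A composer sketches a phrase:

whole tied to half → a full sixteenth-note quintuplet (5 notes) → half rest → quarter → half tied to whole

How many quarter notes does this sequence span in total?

Express everything in quarter notes: whole tied to half (whole + half) = 6; a full sixteenth-note quintuplet (5 notes) (five quintuplet sixteenths span one quarter) = 1; half rest = 2; quarter = 1; half tied to whole (half + whole) = 6.
Altogether 6 + 1 + 2 + 1 + 6 = 16 quarter notes.

16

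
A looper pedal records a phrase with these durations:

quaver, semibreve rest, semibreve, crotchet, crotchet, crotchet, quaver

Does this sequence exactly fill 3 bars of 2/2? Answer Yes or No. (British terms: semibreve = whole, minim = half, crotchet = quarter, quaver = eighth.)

One bar of 2/2 = 8 eighth notes, so 3 bars = 24.
In eighth notes: quaver = 1; semibreve rest = 8; semibreve = 8; crotchet = 2; crotchet = 2; crotchet = 2; quaver = 1.
Sum: 1 + 8 + 8 + 2 + 2 + 2 + 1 = 24.
24 equals 24, so the answer is Yes.

Yes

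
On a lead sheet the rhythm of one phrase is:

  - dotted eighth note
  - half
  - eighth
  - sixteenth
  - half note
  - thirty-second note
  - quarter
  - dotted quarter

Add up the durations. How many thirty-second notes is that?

65

Convert each value to thirty-second notes: dotted eighth note = 6; half = 16; eighth = 4; sixteenth = 2; half note = 16; thirty-second note = 1; quarter = 8; dotted quarter = 12.
Adding: 6 + 16 + 4 + 2 + 16 + 1 + 8 + 12 = 65 thirty-second notes.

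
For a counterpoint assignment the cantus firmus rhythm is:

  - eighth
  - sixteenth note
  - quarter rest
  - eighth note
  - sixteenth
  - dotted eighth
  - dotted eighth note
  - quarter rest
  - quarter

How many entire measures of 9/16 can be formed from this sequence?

One bar of 9/16 = 9 sixteenth notes.
Express everything in sixteenth notes: eighth = 2; sixteenth note = 1; quarter rest = 4; eighth note = 2; sixteenth = 1; dotted eighth = 3; dotted eighth note = 3; quarter rest = 4; quarter = 4.
Altogether 2 + 1 + 4 + 2 + 1 + 3 + 3 + 4 + 4 = 24.
24 ÷ 9 = 2 complete bars with 6 left over.

2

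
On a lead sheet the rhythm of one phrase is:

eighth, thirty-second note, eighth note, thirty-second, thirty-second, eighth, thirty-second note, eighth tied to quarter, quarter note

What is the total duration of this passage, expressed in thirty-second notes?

36

Each duration in thirty-second notes: eighth = 4; thirty-second note = 1; eighth note = 4; thirty-second = 1; thirty-second = 1; eighth = 4; thirty-second note = 1; eighth tied to quarter (eighth + quarter) = 12; quarter note = 8.
Adding: 4 + 1 + 4 + 1 + 1 + 4 + 1 + 12 + 8 = 36 thirty-second notes.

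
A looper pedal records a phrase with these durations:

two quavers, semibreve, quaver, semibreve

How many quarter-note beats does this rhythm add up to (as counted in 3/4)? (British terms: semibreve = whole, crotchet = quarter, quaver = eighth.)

9.5

One quarter-note beat = 2 eighth notes.
In eighth notes: quaver = 1; quaver = 1; semibreve = 8; quaver = 1; semibreve = 8.
Adding: 1 + 1 + 8 + 1 + 8 = 19.
19 ÷ 2 = 9.5 beats.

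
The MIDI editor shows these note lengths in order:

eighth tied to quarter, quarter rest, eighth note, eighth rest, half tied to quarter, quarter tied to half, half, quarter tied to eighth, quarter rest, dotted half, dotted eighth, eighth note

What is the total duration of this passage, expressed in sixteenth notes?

Each duration in sixteenth notes: eighth tied to quarter (eighth + quarter) = 6; quarter rest = 4; eighth note = 2; eighth rest = 2; half tied to quarter (half + quarter) = 12; quarter tied to half (quarter + half) = 12; half = 8; quarter tied to eighth (quarter + eighth) = 6; quarter rest = 4; dotted half = 12; dotted eighth = 3; eighth note = 2.
Adding: 6 + 4 + 2 + 2 + 12 + 12 + 8 + 6 + 4 + 12 + 3 + 2 = 73 sixteenth notes.

73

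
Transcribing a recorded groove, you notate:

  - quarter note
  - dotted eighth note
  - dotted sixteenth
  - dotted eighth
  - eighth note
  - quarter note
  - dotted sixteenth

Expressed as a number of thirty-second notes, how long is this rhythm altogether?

In thirty-second notes: quarter note = 8; dotted eighth note = 6; dotted sixteenth = 3; dotted eighth = 6; eighth note = 4; quarter note = 8; dotted sixteenth = 3.
Altogether 8 + 6 + 3 + 6 + 4 + 8 + 3 = 38 thirty-second notes.

38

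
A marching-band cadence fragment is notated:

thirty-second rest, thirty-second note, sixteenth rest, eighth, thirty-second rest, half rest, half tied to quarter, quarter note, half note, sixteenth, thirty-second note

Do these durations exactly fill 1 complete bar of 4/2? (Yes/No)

No

One bar of 4/2 = 64 thirty-second notes.
Express everything in thirty-second notes: thirty-second rest = 1; thirty-second note = 1; sixteenth rest = 2; eighth = 4; thirty-second rest = 1; half rest = 16; half tied to quarter (half + quarter) = 24; quarter note = 8; half note = 16; sixteenth = 2; thirty-second note = 1.
Adding: 1 + 1 + 2 + 4 + 1 + 16 + 24 + 8 + 16 + 2 + 1 = 76.
76 exceeds 64, so the answer is No.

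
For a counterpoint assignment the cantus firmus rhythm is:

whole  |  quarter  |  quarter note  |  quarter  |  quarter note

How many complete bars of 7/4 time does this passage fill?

1

One bar of 7/4 = 7 quarter notes.
Each duration in quarter notes: whole = 4; quarter = 1; quarter note = 1; quarter = 1; quarter note = 1.
Altogether 4 + 1 + 1 + 1 + 1 = 8.
8 ÷ 7 = 1 complete bar with 1 left over.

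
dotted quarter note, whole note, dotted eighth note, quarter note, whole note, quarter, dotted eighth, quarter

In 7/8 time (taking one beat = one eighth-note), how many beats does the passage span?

28

One eighth-note beat = 2 sixteenth notes.
Each duration in sixteenth notes: dotted quarter note = 6; whole note = 16; dotted eighth note = 3; quarter note = 4; whole note = 16; quarter = 4; dotted eighth = 3; quarter = 4.
Altogether 6 + 16 + 3 + 4 + 16 + 4 + 3 + 4 = 56.
56 ÷ 2 = 28 beats.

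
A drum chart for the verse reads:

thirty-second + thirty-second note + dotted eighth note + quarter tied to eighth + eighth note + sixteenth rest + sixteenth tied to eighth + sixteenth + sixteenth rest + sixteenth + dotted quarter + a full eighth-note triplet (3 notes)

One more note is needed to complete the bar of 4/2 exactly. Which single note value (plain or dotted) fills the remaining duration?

The bar of 4/2 = 64 thirty-second notes.
Working in thirty-second notes: thirty-second = 1; thirty-second note = 1; dotted eighth note = 6; quarter tied to eighth (quarter + eighth) = 12; eighth note = 4; sixteenth rest = 2; sixteenth tied to eighth (sixteenth + eighth) = 6; sixteenth = 2; sixteenth rest = 2; sixteenth = 2; dotted quarter = 12; a full eighth-note triplet (3 notes) (three triplet eighths span one quarter) = 8.
Altogether 1 + 1 + 6 + 12 + 4 + 2 + 6 + 2 + 2 + 2 + 12 + 8 = 58.
Remaining: 64 − 58 = 6 thirty-second notes, which is a dotted eighth note.

dotted eighth note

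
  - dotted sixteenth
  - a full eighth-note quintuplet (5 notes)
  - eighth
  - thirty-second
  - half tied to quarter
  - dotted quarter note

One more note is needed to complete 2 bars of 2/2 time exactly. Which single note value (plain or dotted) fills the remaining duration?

eighth note

2 bars of 2/2 = 64 thirty-second notes.
In thirty-second notes: dotted sixteenth = 3; a full eighth-note quintuplet (5 notes) (five quintuplet eighths span one half) = 16; eighth = 4; thirty-second = 1; half tied to quarter (half + quarter) = 24; dotted quarter note = 12.
Adding: 3 + 16 + 4 + 1 + 24 + 12 = 60.
Remaining: 64 − 60 = 4 thirty-second notes, which is a eighth note.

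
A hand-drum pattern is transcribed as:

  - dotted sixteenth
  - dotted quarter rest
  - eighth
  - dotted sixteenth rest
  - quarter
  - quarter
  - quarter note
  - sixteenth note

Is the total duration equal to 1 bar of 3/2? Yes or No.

Yes

One bar of 3/2 = 48 thirty-second notes.
Express everything in thirty-second notes: dotted sixteenth = 3; dotted quarter rest = 12; eighth = 4; dotted sixteenth rest = 3; quarter = 8; quarter = 8; quarter note = 8; sixteenth note = 2.
Altogether 3 + 12 + 4 + 3 + 8 + 8 + 8 + 2 = 48.
48 equals 48, so the answer is Yes.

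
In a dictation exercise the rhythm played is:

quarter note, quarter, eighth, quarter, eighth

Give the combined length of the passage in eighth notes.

Express everything in eighth notes: quarter note = 2; quarter = 2; eighth = 1; quarter = 2; eighth = 1.
Total: 2 + 2 + 1 + 2 + 1 = 8 eighth notes.

8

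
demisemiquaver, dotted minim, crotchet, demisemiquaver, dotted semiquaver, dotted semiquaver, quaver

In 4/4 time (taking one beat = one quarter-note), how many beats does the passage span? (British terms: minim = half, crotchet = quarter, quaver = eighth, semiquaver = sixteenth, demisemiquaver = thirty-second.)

5.5

One quarter-note beat = 8 thirty-second notes.
Each duration in thirty-second notes: demisemiquaver = 1; dotted minim = 24; crotchet = 8; demisemiquaver = 1; dotted semiquaver = 3; dotted semiquaver = 3; quaver = 4.
Total: 1 + 24 + 8 + 1 + 3 + 3 + 4 = 44.
44 ÷ 8 = 5.5 beats.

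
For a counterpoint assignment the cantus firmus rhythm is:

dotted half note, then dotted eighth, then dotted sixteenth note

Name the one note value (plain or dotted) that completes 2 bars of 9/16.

2 bars of 9/16 = 36 thirty-second notes.
Express everything in thirty-second notes: dotted half note = 24; dotted eighth = 6; dotted sixteenth note = 3.
Sum: 24 + 6 + 3 = 33.
Remaining: 36 − 33 = 3 thirty-second notes, which is a dotted sixteenth note.

dotted sixteenth note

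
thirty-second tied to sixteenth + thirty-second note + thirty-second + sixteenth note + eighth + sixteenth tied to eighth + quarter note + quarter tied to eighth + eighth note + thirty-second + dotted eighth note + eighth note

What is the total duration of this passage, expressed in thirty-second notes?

52

Express everything in thirty-second notes: thirty-second tied to sixteenth (thirty-second + sixteenth) = 3; thirty-second note = 1; thirty-second = 1; sixteenth note = 2; eighth = 4; sixteenth tied to eighth (sixteenth + eighth) = 6; quarter note = 8; quarter tied to eighth (quarter + eighth) = 12; eighth note = 4; thirty-second = 1; dotted eighth note = 6; eighth note = 4.
Total: 3 + 1 + 1 + 2 + 4 + 6 + 8 + 12 + 4 + 1 + 6 + 4 = 52 thirty-second notes.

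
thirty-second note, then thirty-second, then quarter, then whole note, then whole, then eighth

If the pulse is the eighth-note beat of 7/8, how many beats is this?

19.5

One eighth-note beat = 4 thirty-second notes.
Express everything in thirty-second notes: thirty-second note = 1; thirty-second = 1; quarter = 8; whole note = 32; whole = 32; eighth = 4.
Sum: 1 + 1 + 8 + 32 + 32 + 4 = 78.
78 ÷ 4 = 19.5 beats.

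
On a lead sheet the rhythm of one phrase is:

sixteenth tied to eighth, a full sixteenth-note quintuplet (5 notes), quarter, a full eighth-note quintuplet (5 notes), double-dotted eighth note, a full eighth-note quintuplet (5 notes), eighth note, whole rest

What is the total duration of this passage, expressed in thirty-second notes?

In thirty-second notes: sixteenth tied to eighth (sixteenth + eighth) = 6; a full sixteenth-note quintuplet (5 notes) (five quintuplet sixteenths span one quarter) = 8; quarter = 8; a full eighth-note quintuplet (5 notes) (five quintuplet eighths span one half) = 16; double-dotted eighth note = 7; a full eighth-note quintuplet (5 notes) (five quintuplet eighths span one half) = 16; eighth note = 4; whole rest = 32.
Total: 6 + 8 + 8 + 16 + 7 + 16 + 4 + 32 = 97 thirty-second notes.

97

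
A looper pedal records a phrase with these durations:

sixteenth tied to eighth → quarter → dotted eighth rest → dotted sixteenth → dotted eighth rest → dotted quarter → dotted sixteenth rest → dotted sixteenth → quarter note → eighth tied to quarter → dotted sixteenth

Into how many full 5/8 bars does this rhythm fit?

One bar of 5/8 = 20 thirty-second notes.
Convert each value to thirty-second notes: sixteenth tied to eighth (sixteenth + eighth) = 6; quarter = 8; dotted eighth rest = 6; dotted sixteenth = 3; dotted eighth rest = 6; dotted quarter = 12; dotted sixteenth rest = 3; dotted sixteenth = 3; quarter note = 8; eighth tied to quarter (eighth + quarter) = 12; dotted sixteenth = 3.
Sum: 6 + 8 + 6 + 3 + 6 + 12 + 3 + 3 + 8 + 12 + 3 = 70.
70 ÷ 20 = 3 complete bars with 10 left over.

3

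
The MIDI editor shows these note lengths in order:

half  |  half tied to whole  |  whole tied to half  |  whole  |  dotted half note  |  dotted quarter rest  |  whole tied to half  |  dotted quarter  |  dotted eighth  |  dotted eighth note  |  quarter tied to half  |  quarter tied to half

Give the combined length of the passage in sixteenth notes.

150

Convert each value to sixteenth notes: half = 8; half tied to whole (half + whole) = 24; whole tied to half (whole + half) = 24; whole = 16; dotted half note = 12; dotted quarter rest = 6; whole tied to half (whole + half) = 24; dotted quarter = 6; dotted eighth = 3; dotted eighth note = 3; quarter tied to half (quarter + half) = 12; quarter tied to half (quarter + half) = 12.
Altogether 8 + 24 + 24 + 16 + 12 + 6 + 24 + 6 + 3 + 3 + 12 + 12 = 150 sixteenth notes.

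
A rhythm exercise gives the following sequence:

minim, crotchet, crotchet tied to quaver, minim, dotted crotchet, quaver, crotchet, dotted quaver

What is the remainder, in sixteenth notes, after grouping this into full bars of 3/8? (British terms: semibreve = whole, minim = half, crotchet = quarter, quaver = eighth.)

5

One bar of 3/8 = 6 sixteenth notes.
In sixteenth notes: minim = 8; crotchet = 4; crotchet tied to quaver (crotchet + quaver) = 6; minim = 8; dotted crotchet = 6; quaver = 2; crotchet = 4; dotted quaver = 3.
Adding: 8 + 4 + 6 + 8 + 6 + 2 + 4 + 3 = 41.
41 ÷ 6 = 6 complete bars with 5 sixteenth notes remaining.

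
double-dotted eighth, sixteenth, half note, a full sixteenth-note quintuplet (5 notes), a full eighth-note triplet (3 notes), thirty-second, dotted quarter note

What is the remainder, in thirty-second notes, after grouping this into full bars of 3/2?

6

One bar of 3/2 = 48 thirty-second notes.
Each duration in thirty-second notes: double-dotted eighth = 7; sixteenth = 2; half note = 16; a full sixteenth-note quintuplet (5 notes) (five quintuplet sixteenths span one quarter) = 8; a full eighth-note triplet (3 notes) (three triplet eighths span one quarter) = 8; thirty-second = 1; dotted quarter note = 12.
Adding: 7 + 2 + 16 + 8 + 8 + 1 + 12 = 54.
54 ÷ 48 = 1 complete bar with 6 thirty-second notes remaining.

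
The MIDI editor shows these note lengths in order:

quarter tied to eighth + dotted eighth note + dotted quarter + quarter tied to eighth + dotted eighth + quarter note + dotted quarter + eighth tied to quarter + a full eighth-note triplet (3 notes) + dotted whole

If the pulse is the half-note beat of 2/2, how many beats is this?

One half-note beat = 8 sixteenth notes.
Working in sixteenth notes: quarter tied to eighth (quarter + eighth) = 6; dotted eighth note = 3; dotted quarter = 6; quarter tied to eighth (quarter + eighth) = 6; dotted eighth = 3; quarter note = 4; dotted quarter = 6; eighth tied to quarter (eighth + quarter) = 6; a full eighth-note triplet (3 notes) (three triplet eighths span one quarter) = 4; dotted whole = 24.
Adding: 6 + 3 + 6 + 6 + 3 + 4 + 6 + 6 + 4 + 24 = 68.
68 ÷ 8 = 8.5 beats.

8.5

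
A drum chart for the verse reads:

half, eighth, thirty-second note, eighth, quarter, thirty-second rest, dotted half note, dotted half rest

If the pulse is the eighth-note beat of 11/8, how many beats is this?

20.5

One eighth-note beat = 4 thirty-second notes.
Express everything in thirty-second notes: half = 16; eighth = 4; thirty-second note = 1; eighth = 4; quarter = 8; thirty-second rest = 1; dotted half note = 24; dotted half rest = 24.
Sum: 16 + 4 + 1 + 4 + 8 + 1 + 24 + 24 = 82.
82 ÷ 4 = 20.5 beats.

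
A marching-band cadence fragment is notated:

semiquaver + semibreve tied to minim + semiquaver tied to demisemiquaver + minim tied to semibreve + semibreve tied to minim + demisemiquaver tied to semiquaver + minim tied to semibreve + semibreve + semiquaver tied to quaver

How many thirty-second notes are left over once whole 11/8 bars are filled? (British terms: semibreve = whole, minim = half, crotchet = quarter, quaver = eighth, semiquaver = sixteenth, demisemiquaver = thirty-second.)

One bar of 11/8 = 44 thirty-second notes.
In thirty-second notes: semiquaver = 2; semibreve tied to minim (semibreve + minim) = 48; semiquaver tied to demisemiquaver (semiquaver + demisemiquaver) = 3; minim tied to semibreve (minim + semibreve) = 48; semibreve tied to minim (semibreve + minim) = 48; demisemiquaver tied to semiquaver (demisemiquaver + semiquaver) = 3; minim tied to semibreve (minim + semibreve) = 48; semibreve = 32; semiquaver tied to quaver (semiquaver + quaver) = 6.
Total: 2 + 48 + 3 + 48 + 48 + 3 + 48 + 32 + 6 = 238.
238 ÷ 44 = 5 complete bars with 18 thirty-second notes remaining.

18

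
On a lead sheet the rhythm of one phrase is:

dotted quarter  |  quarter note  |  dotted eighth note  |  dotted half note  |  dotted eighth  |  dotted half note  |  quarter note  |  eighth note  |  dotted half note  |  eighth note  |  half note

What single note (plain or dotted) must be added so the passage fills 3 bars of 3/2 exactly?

3 bars of 3/2 = 72 sixteenth notes.
Express everything in sixteenth notes: dotted quarter = 6; quarter note = 4; dotted eighth note = 3; dotted half note = 12; dotted eighth = 3; dotted half note = 12; quarter note = 4; eighth note = 2; dotted half note = 12; eighth note = 2; half note = 8.
Total: 6 + 4 + 3 + 12 + 3 + 12 + 4 + 2 + 12 + 2 + 8 = 68.
Remaining: 72 − 68 = 4 sixteenth notes, which is a quarter note.

quarter note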